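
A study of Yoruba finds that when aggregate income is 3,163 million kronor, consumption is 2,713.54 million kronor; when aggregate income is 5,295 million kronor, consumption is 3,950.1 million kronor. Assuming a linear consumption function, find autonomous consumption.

a = 879

MPC = ΔC/ΔY = (3950.1 − 2713.54)/(5295 − 3163) = 1236.56/2132 = 0.58
a = C − MPC·Y = 2713.54 − 0.58(3163) = 2713.54 − 1834.54 = 879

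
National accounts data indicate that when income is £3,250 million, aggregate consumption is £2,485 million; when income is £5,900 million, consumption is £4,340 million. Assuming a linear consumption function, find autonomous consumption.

a = 210

MPC = ΔC/ΔY = (4340 − 2485)/(5900 − 3250) = 1855/2650 = 0.7
a = C − MPC·Y = 2485 − 0.7(3250) = 2485 − 2275 = 210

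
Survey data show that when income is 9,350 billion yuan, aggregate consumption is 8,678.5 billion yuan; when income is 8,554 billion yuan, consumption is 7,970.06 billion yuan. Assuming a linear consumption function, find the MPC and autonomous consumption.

MPC = 0.89; a = 357

MPC = ΔC/ΔY = (8678.5 − 7970.06)/(9350 − 8554) = 708.44/796 = 0.89
a = C − MPC·Y = 7970.06 − 0.89(8554) = 7970.06 − 7613.06 = 357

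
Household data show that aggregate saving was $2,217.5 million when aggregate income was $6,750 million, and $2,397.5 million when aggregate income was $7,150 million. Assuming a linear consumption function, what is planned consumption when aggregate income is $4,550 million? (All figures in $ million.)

MPS = ΔS/ΔY = (2397.5 − 2217.5)/(7150 − 6750) = 180/400 = 0.45
MPC = 1 − MPS = 0.55
Autonomous saving = 2217.5 − 0.45(6750) = -820, so a = 820
C = 820 + 0.55(4550) = 820 + 2502.5 = 3322.5

C = 3322.5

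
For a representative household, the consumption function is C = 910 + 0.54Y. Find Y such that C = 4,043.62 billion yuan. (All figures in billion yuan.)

Y = 5803

910 + 0.54Y = 4043.62
0.54Y = 3133.62, so Y = 3133.62/0.54 = 5803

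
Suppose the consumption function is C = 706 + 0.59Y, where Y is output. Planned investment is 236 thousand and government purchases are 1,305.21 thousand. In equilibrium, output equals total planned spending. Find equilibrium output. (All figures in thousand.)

Y = 5481

Y = C + I + G = 706 + 0.59Y + 236 + 1305.21
Y − 0.59Y = 2247.21
0.41Y = 2247.21, so Y = 2247.21/0.41 = 5481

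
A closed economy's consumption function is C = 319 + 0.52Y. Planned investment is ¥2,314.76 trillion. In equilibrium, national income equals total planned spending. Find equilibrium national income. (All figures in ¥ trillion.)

Y = 5487

Y = C + I = 319 + 0.52Y + 2314.76
Y − 0.52Y = 2633.76
0.48Y = 2633.76, so Y = 2633.76/0.48 = 5487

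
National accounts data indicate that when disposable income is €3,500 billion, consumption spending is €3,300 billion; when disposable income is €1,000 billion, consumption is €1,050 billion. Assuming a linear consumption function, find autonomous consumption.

a = 150

MPC = ΔC/ΔY = (3300 − 1050)/(3500 − 1000) = 2250/2500 = 0.9
a = C − MPC·Y = 1050 − 0.9(1000) = 1050 − 900 = 150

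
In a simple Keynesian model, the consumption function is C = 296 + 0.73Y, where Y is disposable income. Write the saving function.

S = -296 + 0.27Y

S = Y − C = Y − (296 + 0.73Y) = -296 + (1 − 0.73)Y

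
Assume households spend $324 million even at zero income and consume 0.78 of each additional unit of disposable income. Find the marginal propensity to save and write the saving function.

MPS = 0.22; S = -324 + 0.22Y

MPS = 1 − MPC = 1 − 0.78 = 0.22
S = Y − C = -324 + 0.22Y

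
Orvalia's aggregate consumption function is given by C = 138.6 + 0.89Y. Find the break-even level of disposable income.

At break-even, C = Y: 138.6 + 0.89Y = Y
0.11Y = 138.6, so Y = 138.6/0.11 = 1260

Y = 1260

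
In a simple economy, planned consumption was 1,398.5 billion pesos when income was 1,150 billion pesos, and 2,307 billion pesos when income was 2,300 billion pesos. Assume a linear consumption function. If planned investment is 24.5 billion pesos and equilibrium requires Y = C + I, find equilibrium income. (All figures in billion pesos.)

MPC = (2307 − 1398.5)/(2300 − 1150) = 908.5/1150 = 0.79
a = 1398.5 − 0.79(1150) = 490
Equilibrium: Y = 490 + 0.79Y + 24.5
0.21Y = 514.5, so Y = 514.5/0.21 = 2450

Y = 2450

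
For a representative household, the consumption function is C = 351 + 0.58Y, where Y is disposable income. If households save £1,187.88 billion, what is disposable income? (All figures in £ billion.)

S = Y − C = -351 + 0.42Y
-351 + 0.42Y = 1187.88, so 0.42Y = 1538.88 and Y = 3664

Y = 3664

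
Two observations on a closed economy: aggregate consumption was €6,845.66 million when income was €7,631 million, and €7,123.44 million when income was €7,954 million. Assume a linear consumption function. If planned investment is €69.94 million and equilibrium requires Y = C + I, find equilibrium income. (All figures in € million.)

MPC = (7123.44 − 6845.66)/(7954 − 7631) = 277.78/323 = 0.86
a = 6845.66 − 0.86(7631) = 283
Equilibrium: Y = 283 + 0.86Y + 69.94
0.14Y = 352.94, so Y = 352.94/0.14 = 2521

Y = 2521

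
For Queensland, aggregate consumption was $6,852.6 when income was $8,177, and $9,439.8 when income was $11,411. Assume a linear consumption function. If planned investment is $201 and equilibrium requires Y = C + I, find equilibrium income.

MPC = (9439.8 − 6852.6)/(11411 − 8177) = 2587.2/3234 = 0.8
a = 6852.6 − 0.8(8177) = 311
Equilibrium: Y = 311 + 0.8Y + 201
0.2Y = 512, so Y = 512/0.2 = 2560

Y = 2560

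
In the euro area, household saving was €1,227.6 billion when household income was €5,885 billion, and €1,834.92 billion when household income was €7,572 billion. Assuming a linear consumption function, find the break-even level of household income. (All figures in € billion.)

MPS = ΔS/ΔY = (1834.92 − 1227.6)/(7572 − 5885) = 607.32/1687 = 0.36
MPC = 1 − MPS = 0.64
From S(5885) = 1227.6: −a + 0.36(5885) = 1227.6, so a = 2118.6 − 1227.6 = 891
Break-even (S = 0): Y = a/MPS = 891/0.36 = 2475

Y = 2475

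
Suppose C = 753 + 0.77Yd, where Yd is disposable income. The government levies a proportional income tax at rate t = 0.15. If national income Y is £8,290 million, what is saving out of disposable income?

S = 867.695

Yd = (1 − 0.15)(8290) = 0.85(8290) = 7046.5
C = 753 + 0.77(7046.5) = 753 + 5425.805 = 6178.805
S = Yd − C = 7046.5 − 6178.805 = 867.695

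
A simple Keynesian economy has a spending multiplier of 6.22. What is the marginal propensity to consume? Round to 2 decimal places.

MPC = 0.84

k = 1/(1 − MPC), so 1 − MPC = 1/k = 1/6.22 = 0.1608
MPC = 1 − 0.1608 = 0.84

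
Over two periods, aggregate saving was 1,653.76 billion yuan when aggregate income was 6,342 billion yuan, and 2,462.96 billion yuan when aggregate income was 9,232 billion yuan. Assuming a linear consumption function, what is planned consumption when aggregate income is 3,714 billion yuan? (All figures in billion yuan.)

MPS = ΔS/ΔY = (2462.96 − 1653.76)/(9232 − 6342) = 809.2/2890 = 0.28
MPC = 1 − MPS = 0.72
Autonomous saving = 1653.76 − 0.28(6342) = -122, so a = 122
C = 122 + 0.72(3714) = 122 + 2674.08 = 2796.08

C = 2796.08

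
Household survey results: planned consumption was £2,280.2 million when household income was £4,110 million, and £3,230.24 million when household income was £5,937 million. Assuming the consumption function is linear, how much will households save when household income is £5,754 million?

MPC = (3230.24 − 2280.2)/(5937 − 4110) = 950.04/1827 = 0.52
a = 2280.2 − 0.52(4110) = 2280.2 − 2137.2 = 143
C = 143 + 0.52(5754) = 3135.08
S = 5754 − 3135.08 = 2618.92

S = 2618.92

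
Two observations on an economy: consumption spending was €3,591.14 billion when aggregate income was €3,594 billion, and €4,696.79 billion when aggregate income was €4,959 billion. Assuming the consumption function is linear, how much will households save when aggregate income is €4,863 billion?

MPC = (4696.79 − 3591.14)/(4959 − 3594) = 1105.65/1365 = 0.81
a = 3591.14 − 0.81(3594) = 3591.14 − 2911.14 = 680
C = 680 + 0.81(4863) = 4619.03
S = 4863 − 4619.03 = 243.97

S = 243.97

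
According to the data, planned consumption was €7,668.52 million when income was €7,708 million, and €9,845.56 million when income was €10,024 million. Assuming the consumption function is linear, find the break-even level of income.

Y = 7050

MPC = (9845.56 − 7668.52)/(10024 − 7708) = 2177.04/2316 = 0.94
a = 7668.52 − 0.94(7708) = 7668.52 − 7245.52 = 423
Break-even: Y = a/(1−MPC) = 423/0.06 = 7050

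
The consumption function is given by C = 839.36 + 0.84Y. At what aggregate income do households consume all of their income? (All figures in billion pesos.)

At break-even, C = Y: 839.36 + 0.84Y = Y
0.16Y = 839.36, so Y = 839.36/0.16 = 5246

Y = 5246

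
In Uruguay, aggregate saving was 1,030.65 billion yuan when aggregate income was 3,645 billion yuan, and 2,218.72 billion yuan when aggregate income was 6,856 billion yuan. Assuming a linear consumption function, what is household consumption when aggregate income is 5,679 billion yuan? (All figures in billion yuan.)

MPS = ΔS/ΔY = (2218.72 − 1030.65)/(6856 − 3645) = 1188.07/3211 = 0.37
MPC = 1 − MPS = 0.63
Autonomous saving = 1030.65 − 0.37(3645) = -318, so a = 318
C = 318 + 0.63(5679) = 318 + 3577.77 = 3895.77

C = 3895.77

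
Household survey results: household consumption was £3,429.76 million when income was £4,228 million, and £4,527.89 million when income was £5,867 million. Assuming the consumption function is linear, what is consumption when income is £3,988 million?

C = 3268.96

MPC = (4527.89 − 3429.76)/(5867 − 4228) = 1098.13/1639 = 0.67
a = 3429.76 − 0.67(4228) = 3429.76 − 2832.76 = 597
C = 597 + 0.67(3988) = 597 + 2671.96 = 3268.96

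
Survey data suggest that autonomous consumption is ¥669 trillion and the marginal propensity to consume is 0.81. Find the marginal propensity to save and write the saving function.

MPS = 1 − MPC = 1 − 0.81 = 0.19
S = Y − C = -669 + 0.19Y

MPS = 0.19; S = -669 + 0.19Y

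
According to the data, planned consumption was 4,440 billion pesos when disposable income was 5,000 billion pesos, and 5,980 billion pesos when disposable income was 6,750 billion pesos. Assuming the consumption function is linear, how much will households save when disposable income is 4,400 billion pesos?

MPC = (5980 − 4440)/(6750 − 5000) = 1540/1750 = 0.88
a = 4440 − 0.88(5000) = 4440 − 4400 = 40
C = 40 + 0.88(4400) = 3912
S = 4400 − 3912 = 488

S = 488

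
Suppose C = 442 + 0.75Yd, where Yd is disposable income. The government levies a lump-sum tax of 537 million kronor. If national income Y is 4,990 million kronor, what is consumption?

Yd = Y − T = 4990 − 537 = 4453
C = 442 + 0.75(4453) = 442 + 3339.75 = 3781.75

C = 3781.75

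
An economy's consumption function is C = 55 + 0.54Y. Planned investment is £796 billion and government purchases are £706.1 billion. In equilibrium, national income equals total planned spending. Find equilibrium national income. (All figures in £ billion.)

Y = 3385

Y = C + I + G = 55 + 0.54Y + 796 + 706.1
Y − 0.54Y = 1557.1
0.46Y = 1557.1, so Y = 1557.1/0.46 = 3385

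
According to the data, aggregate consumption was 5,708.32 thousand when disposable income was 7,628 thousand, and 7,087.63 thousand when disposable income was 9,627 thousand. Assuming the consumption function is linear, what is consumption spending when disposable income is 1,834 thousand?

C = 1710.46

MPC = (7087.63 − 5708.32)/(9627 − 7628) = 1379.31/1999 = 0.69
a = 5708.32 − 0.69(7628) = 5708.32 − 5263.32 = 445
C = 445 + 0.69(1834) = 445 + 1265.46 = 1710.46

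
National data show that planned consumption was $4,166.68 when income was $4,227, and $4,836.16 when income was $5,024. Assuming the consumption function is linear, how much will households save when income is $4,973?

MPC = (4836.16 − 4166.68)/(5024 − 4227) = 669.48/797 = 0.84
a = 4166.68 − 0.84(4227) = 4166.68 − 3550.68 = 616
C = 616 + 0.84(4973) = 4793.32
S = 4973 − 4793.32 = 179.68

S = 179.68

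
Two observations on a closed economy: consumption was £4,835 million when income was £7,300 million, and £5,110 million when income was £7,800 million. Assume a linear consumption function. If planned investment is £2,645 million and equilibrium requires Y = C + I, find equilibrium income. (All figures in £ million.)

Y = 7700

MPC = (5110 − 4835)/(7800 − 7300) = 275/500 = 0.55
a = 4835 − 0.55(7300) = 820
Equilibrium: Y = 820 + 0.55Y + 2645
0.45Y = 3465, so Y = 3465/0.45 = 7700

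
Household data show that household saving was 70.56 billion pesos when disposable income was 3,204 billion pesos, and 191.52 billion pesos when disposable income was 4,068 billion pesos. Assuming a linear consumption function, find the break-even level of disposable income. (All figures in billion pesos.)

MPS = ΔS/ΔY = (191.52 − 70.56)/(4068 − 3204) = 120.96/864 = 0.14
MPC = 1 − MPS = 0.86
From S(3204) = 70.56: −a + 0.14(3204) = 70.56, so a = 448.56 − 70.56 = 378
Break-even (S = 0): Y = a/MPS = 378/0.14 = 2700

Y = 2700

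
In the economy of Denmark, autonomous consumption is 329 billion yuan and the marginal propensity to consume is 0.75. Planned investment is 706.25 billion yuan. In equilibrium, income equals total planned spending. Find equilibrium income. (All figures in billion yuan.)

Y = 4141

Y = C + I = 329 + 0.75Y + 706.25
Y − 0.75Y = 1035.25
0.25Y = 1035.25, so Y = 1035.25/0.25 = 4141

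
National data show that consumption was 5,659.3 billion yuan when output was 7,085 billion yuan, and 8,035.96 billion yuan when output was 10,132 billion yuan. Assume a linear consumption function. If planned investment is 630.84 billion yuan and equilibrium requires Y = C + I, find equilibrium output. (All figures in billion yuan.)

Y = 3472

MPC = (8035.96 − 5659.3)/(10132 − 7085) = 2376.66/3047 = 0.78
a = 5659.3 − 0.78(7085) = 133
Equilibrium: Y = 133 + 0.78Y + 630.84
0.22Y = 763.84, so Y = 763.84/0.22 = 3472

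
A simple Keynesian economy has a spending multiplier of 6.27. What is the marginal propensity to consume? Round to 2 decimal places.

k = 1/(1 − MPC), so 1 − MPC = 1/k = 1/6.27 = 0.1595
MPC = 1 − 0.1595 = 0.84

MPC = 0.84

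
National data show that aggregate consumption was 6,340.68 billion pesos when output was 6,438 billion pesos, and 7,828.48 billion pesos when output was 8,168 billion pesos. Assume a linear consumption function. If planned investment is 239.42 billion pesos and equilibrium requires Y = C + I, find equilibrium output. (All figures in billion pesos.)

Y = 7453

MPC = (7828.48 − 6340.68)/(8168 − 6438) = 1487.8/1730 = 0.86
a = 6340.68 − 0.86(6438) = 804
Equilibrium: Y = 804 + 0.86Y + 239.42
0.14Y = 1043.42, so Y = 1043.42/0.14 = 7453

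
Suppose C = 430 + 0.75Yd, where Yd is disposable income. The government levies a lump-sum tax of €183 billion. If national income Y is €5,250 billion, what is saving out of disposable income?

S = 836.75

Yd = Y − T = 5250 − 183 = 5067
C = 430 + 0.75(5067) = 430 + 3800.25 = 4230.25
S = Yd − C = 5067 − 4230.25 = 836.75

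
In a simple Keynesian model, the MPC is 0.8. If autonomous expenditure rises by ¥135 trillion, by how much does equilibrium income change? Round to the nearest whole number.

The multiplier is 1/(1 − MPC) = 1/0.2.
ΔY = 135/0.2 = 675.00 ≈ 675

ΔY ≈ 675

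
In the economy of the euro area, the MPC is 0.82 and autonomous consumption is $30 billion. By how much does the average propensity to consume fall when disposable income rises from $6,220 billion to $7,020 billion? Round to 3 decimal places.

At Y = 6220: C = 30 + 0.82(6220) = 5130.4, APC = 5130.4/6220 = 0.8248
At Y = 7020: C = 5786.4, APC = 5786.4/7020 = 0.8243
Fall in APC = 0.8248 − 0.8243 = 0.0005 ≈ 0.001

ΔAPC = 0.001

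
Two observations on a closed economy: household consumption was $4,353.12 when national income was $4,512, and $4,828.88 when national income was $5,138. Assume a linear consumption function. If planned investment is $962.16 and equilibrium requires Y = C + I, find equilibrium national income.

Y = 7859

MPC = (4828.88 − 4353.12)/(5138 − 4512) = 475.76/626 = 0.76
a = 4353.12 − 0.76(4512) = 924
Equilibrium: Y = 924 + 0.76Y + 962.16
0.24Y = 1886.16, so Y = 1886.16/0.24 = 7859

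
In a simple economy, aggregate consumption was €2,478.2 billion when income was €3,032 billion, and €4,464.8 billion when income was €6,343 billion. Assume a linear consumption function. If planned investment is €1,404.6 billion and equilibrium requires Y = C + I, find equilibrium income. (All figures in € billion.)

MPC = (4464.8 − 2478.2)/(6343 − 3032) = 1986.6/3311 = 0.6
a = 2478.2 − 0.6(3032) = 659
Equilibrium: Y = 659 + 0.6Y + 1404.6
0.4Y = 2063.6, so Y = 2063.6/0.4 = 5159

Y = 5159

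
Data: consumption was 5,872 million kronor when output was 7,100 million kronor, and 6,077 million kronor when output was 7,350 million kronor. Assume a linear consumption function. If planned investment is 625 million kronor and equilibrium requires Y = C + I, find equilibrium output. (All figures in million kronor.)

MPC = (6077 − 5872)/(7350 − 7100) = 205/250 = 0.82
a = 5872 − 0.82(7100) = 50
Equilibrium: Y = 50 + 0.82Y + 625
0.18Y = 675, so Y = 675/0.18 = 3750

Y = 3750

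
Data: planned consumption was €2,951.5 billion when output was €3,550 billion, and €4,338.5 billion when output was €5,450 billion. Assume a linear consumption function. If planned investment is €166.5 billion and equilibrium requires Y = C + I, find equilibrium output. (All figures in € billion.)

Y = 1950

MPC = (4338.5 − 2951.5)/(5450 − 3550) = 1387/1900 = 0.73
a = 2951.5 − 0.73(3550) = 360
Equilibrium: Y = 360 + 0.73Y + 166.5
0.27Y = 526.5, so Y = 526.5/0.27 = 1950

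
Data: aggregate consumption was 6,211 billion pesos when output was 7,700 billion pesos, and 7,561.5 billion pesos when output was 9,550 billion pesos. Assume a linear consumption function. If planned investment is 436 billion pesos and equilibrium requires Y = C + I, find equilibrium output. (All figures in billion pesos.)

Y = 3800

MPC = (7561.5 − 6211)/(9550 − 7700) = 1350.5/1850 = 0.73
a = 6211 − 0.73(7700) = 590
Equilibrium: Y = 590 + 0.73Y + 436
0.27Y = 1026, so Y = 1026/0.27 = 3800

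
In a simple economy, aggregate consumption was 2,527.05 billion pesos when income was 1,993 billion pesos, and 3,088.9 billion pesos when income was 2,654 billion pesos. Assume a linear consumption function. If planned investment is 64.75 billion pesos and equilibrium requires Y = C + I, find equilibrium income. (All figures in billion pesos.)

Y = 5985

MPC = (3088.9 − 2527.05)/(2654 − 1993) = 561.85/661 = 0.85
a = 2527.05 − 0.85(1993) = 833
Equilibrium: Y = 833 + 0.85Y + 64.75
0.15Y = 897.75, so Y = 897.75/0.15 = 5985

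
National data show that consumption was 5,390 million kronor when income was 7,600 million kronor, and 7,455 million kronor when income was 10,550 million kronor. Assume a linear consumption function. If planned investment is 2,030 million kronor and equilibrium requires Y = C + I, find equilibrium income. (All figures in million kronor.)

MPC = (7455 − 5390)/(10550 − 7600) = 2065/2950 = 0.7
a = 5390 − 0.7(7600) = 70
Equilibrium: Y = 70 + 0.7Y + 2030
0.3Y = 2100, so Y = 2100/0.3 = 7000

Y = 7000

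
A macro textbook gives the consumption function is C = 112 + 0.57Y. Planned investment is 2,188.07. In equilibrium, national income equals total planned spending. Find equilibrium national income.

Y = C + I = 112 + 0.57Y + 2188.07
Y − 0.57Y = 2300.07
0.43Y = 2300.07, so Y = 2300.07/0.43 = 5349

Y = 5349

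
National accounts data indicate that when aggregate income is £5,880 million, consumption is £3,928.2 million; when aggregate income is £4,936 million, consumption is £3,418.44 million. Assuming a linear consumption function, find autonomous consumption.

MPC = ΔC/ΔY = (3928.2 − 3418.44)/(5880 − 4936) = 509.76/944 = 0.54
a = C − MPC·Y = 3418.44 − 0.54(4936) = 3418.44 − 2665.44 = 753

a = 753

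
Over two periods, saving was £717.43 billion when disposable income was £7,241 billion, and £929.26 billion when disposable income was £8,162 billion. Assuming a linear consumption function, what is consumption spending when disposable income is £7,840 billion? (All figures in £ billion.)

MPS = ΔS/ΔY = (929.26 − 717.43)/(8162 − 7241) = 211.83/921 = 0.23
MPC = 1 − MPS = 0.77
Autonomous saving = 717.43 − 0.23(7241) = -948, so a = 948
C = 948 + 0.77(7840) = 948 + 6036.8 = 6984.8

C = 6984.8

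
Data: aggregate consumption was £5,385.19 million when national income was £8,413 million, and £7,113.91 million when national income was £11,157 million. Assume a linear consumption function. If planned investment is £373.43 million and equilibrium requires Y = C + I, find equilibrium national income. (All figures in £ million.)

Y = 1239

MPC = (7113.91 − 5385.19)/(11157 − 8413) = 1728.72/2744 = 0.63
a = 5385.19 − 0.63(8413) = 85
Equilibrium: Y = 85 + 0.63Y + 373.43
0.37Y = 458.43, so Y = 458.43/0.37 = 1239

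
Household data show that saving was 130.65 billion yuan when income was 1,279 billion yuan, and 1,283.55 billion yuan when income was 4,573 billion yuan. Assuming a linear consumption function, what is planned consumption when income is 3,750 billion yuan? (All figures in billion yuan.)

MPS = ΔS/ΔY = (1283.55 − 130.65)/(4573 − 1279) = 1152.9/3294 = 0.35
MPC = 1 − MPS = 0.65
Autonomous saving = 130.65 − 0.35(1279) = -317, so a = 317
C = 317 + 0.65(3750) = 317 + 2437.5 = 2754.5

C = 2754.5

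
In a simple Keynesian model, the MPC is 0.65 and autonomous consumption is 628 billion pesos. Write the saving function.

S = Y − C = Y − (628 + 0.65Y) = -628 + (1 − 0.65)Y

S = -628 + 0.35Y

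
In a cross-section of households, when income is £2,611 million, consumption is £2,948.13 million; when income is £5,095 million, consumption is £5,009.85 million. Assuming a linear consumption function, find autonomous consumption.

MPC = ΔC/ΔY = (5009.85 − 2948.13)/(5095 − 2611) = 2061.72/2484 = 0.83
a = C − MPC·Y = 2948.13 − 0.83(2611) = 2948.13 − 2167.13 = 781

a = 781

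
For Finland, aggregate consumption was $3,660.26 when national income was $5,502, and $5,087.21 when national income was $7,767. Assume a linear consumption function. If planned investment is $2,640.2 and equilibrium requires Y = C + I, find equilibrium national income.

Y = 7660

MPC = (5087.21 − 3660.26)/(7767 − 5502) = 1426.95/2265 = 0.63
a = 3660.26 − 0.63(5502) = 194
Equilibrium: Y = 194 + 0.63Y + 2640.2
0.37Y = 2834.2, so Y = 2834.2/0.37 = 7660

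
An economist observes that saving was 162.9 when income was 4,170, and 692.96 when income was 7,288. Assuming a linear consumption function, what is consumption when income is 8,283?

MPS = ΔS/ΔY = (692.96 − 162.9)/(7288 − 4170) = 530.06/3118 = 0.17
MPC = 1 − MPS = 0.83
Autonomous saving = 162.9 − 0.17(4170) = -546, so a = 546
C = 546 + 0.83(8283) = 546 + 6874.89 = 7420.89

C = 7420.89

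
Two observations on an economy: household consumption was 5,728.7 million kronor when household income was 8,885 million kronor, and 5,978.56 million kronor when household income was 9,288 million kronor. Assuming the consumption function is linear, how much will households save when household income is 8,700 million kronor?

S = 3086

MPC = (5978.56 − 5728.7)/(9288 − 8885) = 249.86/403 = 0.62
a = 5728.7 − 0.62(8885) = 5728.7 − 5508.7 = 220
C = 220 + 0.62(8700) = 5614
S = 8700 − 5614 = 3086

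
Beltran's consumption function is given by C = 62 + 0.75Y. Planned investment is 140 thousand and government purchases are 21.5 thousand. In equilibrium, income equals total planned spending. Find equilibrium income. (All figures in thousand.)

Y = C + I + G = 62 + 0.75Y + 140 + 21.5
Y − 0.75Y = 223.5
0.25Y = 223.5, so Y = 223.5/0.25 = 894

Y = 894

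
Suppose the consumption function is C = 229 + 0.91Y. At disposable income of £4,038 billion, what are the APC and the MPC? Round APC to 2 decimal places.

APC = 0.97; MPC = 0.91

MPC = 0.91 (the slope of the consumption function)
C = 229 + 0.91(4038) = 3903.58, so APC = 3903.58/4038 = 0.97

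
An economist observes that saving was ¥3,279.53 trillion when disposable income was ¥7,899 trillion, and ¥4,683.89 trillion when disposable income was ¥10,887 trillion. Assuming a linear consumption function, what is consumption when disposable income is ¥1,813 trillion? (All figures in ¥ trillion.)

C = 1393.89

MPS = ΔS/ΔY = (4683.89 − 3279.53)/(10887 − 7899) = 1404.36/2988 = 0.47
MPC = 1 − MPS = 0.53
Autonomous saving = 3279.53 − 0.47(7899) = -433, so a = 433
C = 433 + 0.53(1813) = 433 + 960.89 = 1393.89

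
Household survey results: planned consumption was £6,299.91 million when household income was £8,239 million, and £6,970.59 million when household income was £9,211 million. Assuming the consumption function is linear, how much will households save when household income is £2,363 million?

MPC = (6970.59 − 6299.91)/(9211 − 8239) = 670.68/972 = 0.69
a = 6299.91 − 0.69(8239) = 6299.91 − 5684.91 = 615
C = 615 + 0.69(2363) = 2245.47
S = 2363 − 2245.47 = 117.53

S = 117.53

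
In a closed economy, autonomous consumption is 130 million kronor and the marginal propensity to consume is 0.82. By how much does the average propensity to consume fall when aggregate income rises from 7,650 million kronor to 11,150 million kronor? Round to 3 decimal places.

ΔAPC = 0.005

At Y = 7650: C = 130 + 0.82(7650) = 6403, APC = 6403/7650 = 0.8370
At Y = 11150: C = 9273, APC = 9273/11150 = 0.8317
Fall in APC = 0.8370 − 0.8317 = 0.0053 ≈ 0.005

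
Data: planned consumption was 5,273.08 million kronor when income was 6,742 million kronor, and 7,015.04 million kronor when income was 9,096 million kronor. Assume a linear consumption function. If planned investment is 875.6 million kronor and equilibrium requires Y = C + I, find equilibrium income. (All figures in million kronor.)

MPC = (7015.04 − 5273.08)/(9096 − 6742) = 1741.96/2354 = 0.74
a = 5273.08 − 0.74(6742) = 284
Equilibrium: Y = 284 + 0.74Y + 875.6
0.26Y = 1159.6, so Y = 1159.6/0.26 = 4460

Y = 4460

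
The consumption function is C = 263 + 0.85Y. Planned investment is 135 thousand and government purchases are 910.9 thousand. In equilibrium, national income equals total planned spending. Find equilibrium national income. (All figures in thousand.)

Y = C + I + G = 263 + 0.85Y + 135 + 910.9
Y − 0.85Y = 1308.9
0.15Y = 1308.9, so Y = 1308.9/0.15 = 8726

Y = 8726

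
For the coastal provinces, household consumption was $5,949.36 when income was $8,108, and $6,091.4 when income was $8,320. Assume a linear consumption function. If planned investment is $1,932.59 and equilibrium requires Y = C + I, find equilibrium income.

Y = 7423

MPC = (6091.4 − 5949.36)/(8320 − 8108) = 142.04/212 = 0.67
a = 5949.36 − 0.67(8108) = 517
Equilibrium: Y = 517 + 0.67Y + 1932.59
0.33Y = 2449.59, so Y = 2449.59/0.33 = 7423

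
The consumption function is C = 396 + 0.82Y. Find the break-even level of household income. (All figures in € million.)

At break-even, C = Y: 396 + 0.82Y = Y
0.18Y = 396, so Y = 396/0.18 = 2200

Y = 2200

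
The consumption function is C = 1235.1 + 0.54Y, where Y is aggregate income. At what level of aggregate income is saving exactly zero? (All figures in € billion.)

At break-even, C = Y: 1235.1 + 0.54Y = Y
0.46Y = 1235.1, so Y = 1235.1/0.46 = 2685

Y = 2685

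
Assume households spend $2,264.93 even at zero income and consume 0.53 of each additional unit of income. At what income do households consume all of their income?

At break-even, C = Y: 2264.93 + 0.53Y = Y
0.47Y = 2264.93, so Y = 2264.93/0.47 = 4819

Y = 4819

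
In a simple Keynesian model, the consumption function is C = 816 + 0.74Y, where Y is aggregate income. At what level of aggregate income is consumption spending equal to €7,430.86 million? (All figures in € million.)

Y = 8939

816 + 0.74Y = 7430.86
0.74Y = 6614.86, so Y = 6614.86/0.74 = 8939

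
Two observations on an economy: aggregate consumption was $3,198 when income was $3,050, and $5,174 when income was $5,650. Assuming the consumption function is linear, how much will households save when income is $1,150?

S = -604

MPC = (5174 − 3198)/(5650 − 3050) = 1976/2600 = 0.76
a = 3198 − 0.76(3050) = 3198 − 2318 = 880
C = 880 + 0.76(1150) = 1754
S = 1150 − 1754 = -604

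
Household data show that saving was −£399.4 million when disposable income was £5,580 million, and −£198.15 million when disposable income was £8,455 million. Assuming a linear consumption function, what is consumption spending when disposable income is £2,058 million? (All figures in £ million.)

C = 2703.94

MPS = ΔS/ΔY = (-198.15 − (-399.4))/(8455 − 5580) = 201.25/2875 = 0.07
MPC = 1 − MPS = 0.93
Autonomous saving = -399.4 − 0.07(5580) = -790, so a = 790
C = 790 + 0.93(2058) = 790 + 1913.94 = 2703.94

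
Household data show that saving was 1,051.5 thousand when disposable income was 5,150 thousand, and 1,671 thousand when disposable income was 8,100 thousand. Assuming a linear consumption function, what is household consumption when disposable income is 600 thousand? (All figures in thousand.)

C = 504

MPS = ΔS/ΔY = (1671 − 1051.5)/(8100 − 5150) = 619.5/2950 = 0.21
MPC = 1 − MPS = 0.79
Autonomous saving = 1051.5 − 0.21(5150) = -30, so a = 30
C = 30 + 0.79(600) = 30 + 474 = 504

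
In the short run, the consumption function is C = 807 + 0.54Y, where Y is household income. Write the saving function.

S = -807 + 0.46Y

S = Y − C = Y − (807 + 0.54Y) = -807 + (1 − 0.54)Y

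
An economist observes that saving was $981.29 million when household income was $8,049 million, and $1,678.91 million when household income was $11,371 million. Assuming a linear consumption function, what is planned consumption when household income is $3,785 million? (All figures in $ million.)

MPS = ΔS/ΔY = (1678.91 − 981.29)/(11371 − 8049) = 697.62/3322 = 0.21
MPC = 1 − MPS = 0.79
Autonomous saving = 981.29 − 0.21(8049) = -709, so a = 709
C = 709 + 0.79(3785) = 709 + 2990.15 = 3699.15

C = 3699.15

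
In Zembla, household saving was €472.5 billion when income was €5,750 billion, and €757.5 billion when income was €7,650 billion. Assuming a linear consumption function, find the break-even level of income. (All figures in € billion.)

MPS = ΔS/ΔY = (757.5 − 472.5)/(7650 − 5750) = 285/1900 = 0.15
MPC = 1 − MPS = 0.85
From S(5750) = 472.5: −a + 0.15(5750) = 472.5, so a = 862.5 − 472.5 = 390
Break-even (S = 0): Y = a/MPS = 390/0.15 = 2600

Y = 2600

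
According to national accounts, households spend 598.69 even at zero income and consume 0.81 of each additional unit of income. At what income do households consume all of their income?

At break-even, C = Y: 598.69 + 0.81Y = Y
0.19Y = 598.69, so Y = 598.69/0.19 = 3151

Y = 3151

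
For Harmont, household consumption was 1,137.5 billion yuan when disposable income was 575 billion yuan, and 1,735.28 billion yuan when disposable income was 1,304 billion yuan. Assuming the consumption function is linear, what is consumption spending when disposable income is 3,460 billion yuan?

MPC = (1735.28 − 1137.5)/(1304 − 575) = 597.78/729 = 0.82
a = 1137.5 − 0.82(575) = 1137.5 − 471.5 = 666
C = 666 + 0.82(3460) = 666 + 2837.2 = 3503.2

C = 3503.2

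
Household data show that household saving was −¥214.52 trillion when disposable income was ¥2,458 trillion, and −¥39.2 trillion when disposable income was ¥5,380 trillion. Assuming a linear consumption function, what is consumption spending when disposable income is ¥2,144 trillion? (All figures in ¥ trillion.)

C = 2377.36

MPS = ΔS/ΔY = (-39.2 − (-214.52))/(5380 − 2458) = 175.32/2922 = 0.06
MPC = 1 − MPS = 0.94
Autonomous saving = -214.52 − 0.06(2458) = -362, so a = 362
C = 362 + 0.94(2144) = 362 + 2015.36 = 2377.36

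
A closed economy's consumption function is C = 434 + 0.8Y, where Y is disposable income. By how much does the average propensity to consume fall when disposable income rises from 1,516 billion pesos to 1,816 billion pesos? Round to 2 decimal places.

At Y = 1516: C = 434 + 0.8(1516) = 1646.8, APC = 1646.8/1516 = 1.086
At Y = 1816: C = 1886.8, APC = 1886.8/1816 = 1.039
Fall in APC = 1.086 − 1.039 = 0.047 ≈ 0.05

ΔAPC = 0.05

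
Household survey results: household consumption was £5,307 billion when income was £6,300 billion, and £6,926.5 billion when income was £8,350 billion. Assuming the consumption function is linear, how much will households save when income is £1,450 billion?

S = -25.5

MPC = (6926.5 − 5307)/(8350 − 6300) = 1619.5/2050 = 0.79
a = 5307 − 0.79(6300) = 5307 − 4977 = 330
C = 330 + 0.79(1450) = 1475.5
S = 1450 − 1475.5 = -25.5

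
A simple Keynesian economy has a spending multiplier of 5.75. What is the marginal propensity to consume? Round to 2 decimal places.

MPC = 0.83

k = 1/(1 − MPC), so 1 − MPC = 1/k = 1/5.75 = 0.1739
MPC = 1 − 0.1739 = 0.83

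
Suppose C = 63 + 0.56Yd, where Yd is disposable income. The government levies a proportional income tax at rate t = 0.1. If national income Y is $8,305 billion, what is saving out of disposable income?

S = 3225.78

Yd = (1 − 0.1)(8305) = 0.9(8305) = 7474.5
C = 63 + 0.56(7474.5) = 63 + 4185.72 = 4248.72
S = Yd − C = 7474.5 − 4248.72 = 3225.78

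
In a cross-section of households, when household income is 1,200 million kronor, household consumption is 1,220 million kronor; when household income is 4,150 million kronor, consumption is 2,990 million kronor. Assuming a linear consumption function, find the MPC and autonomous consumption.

MPC = 0.6; a = 500

MPC = ΔC/ΔY = (2990 − 1220)/(4150 − 1200) = 1770/2950 = 0.6
a = C − MPC·Y = 1220 − 0.6(1200) = 1220 − 720 = 500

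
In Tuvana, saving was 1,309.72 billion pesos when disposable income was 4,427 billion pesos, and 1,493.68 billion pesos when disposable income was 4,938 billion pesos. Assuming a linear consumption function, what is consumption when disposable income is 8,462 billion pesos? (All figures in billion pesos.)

MPS = ΔS/ΔY = (1493.68 − 1309.72)/(4938 − 4427) = 183.96/511 = 0.36
MPC = 1 − MPS = 0.64
Autonomous saving = 1309.72 − 0.36(4427) = -284, so a = 284
C = 284 + 0.64(8462) = 284 + 5415.68 = 5699.68

C = 5699.68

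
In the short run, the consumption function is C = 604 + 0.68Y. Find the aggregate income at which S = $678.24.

S = Y − C = -604 + 0.32Y
-604 + 0.32Y = 678.24, so 0.32Y = 1282.24 and Y = 4007

Y = 4007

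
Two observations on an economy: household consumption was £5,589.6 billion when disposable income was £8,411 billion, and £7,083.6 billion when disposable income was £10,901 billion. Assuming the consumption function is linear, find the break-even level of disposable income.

Y = 1357.5

MPC = (7083.6 − 5589.6)/(10901 − 8411) = 1494/2490 = 0.6
a = 5589.6 − 0.6(8411) = 5589.6 − 5046.6 = 543
Break-even: Y = a/(1−MPC) = 543/0.4 = 1357.5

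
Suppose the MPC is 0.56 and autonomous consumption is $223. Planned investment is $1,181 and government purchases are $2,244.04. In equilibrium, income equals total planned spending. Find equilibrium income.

Y = 8291

Y = C + I + G = 223 + 0.56Y + 1181 + 2244.04
Y − 0.56Y = 3648.04
0.44Y = 3648.04, so Y = 3648.04/0.44 = 8291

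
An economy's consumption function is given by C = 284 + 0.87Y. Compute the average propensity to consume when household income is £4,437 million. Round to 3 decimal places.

APC = 0.934

C = 284 + 0.87(4437) = 4144.19
APC = C/Y = 4144.19/4437 = 0.934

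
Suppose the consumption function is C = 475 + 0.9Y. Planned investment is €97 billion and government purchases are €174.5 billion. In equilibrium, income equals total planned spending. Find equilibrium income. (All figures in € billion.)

Y = 7465

Y = C + I + G = 475 + 0.9Y + 97 + 174.5
Y − 0.9Y = 746.5
0.1Y = 746.5, so Y = 746.5/0.1 = 7465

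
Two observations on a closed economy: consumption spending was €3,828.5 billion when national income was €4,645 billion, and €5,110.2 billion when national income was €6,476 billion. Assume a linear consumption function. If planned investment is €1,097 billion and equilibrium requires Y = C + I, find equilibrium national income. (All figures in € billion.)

MPC = (5110.2 − 3828.5)/(6476 − 4645) = 1281.7/1831 = 0.7
a = 3828.5 − 0.7(4645) = 577
Equilibrium: Y = 577 + 0.7Y + 1097
0.3Y = 1674, so Y = 1674/0.3 = 5580

Y = 5580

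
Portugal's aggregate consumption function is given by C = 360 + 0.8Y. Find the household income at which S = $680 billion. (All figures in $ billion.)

S = Y − C = -360 + 0.2Y
-360 + 0.2Y = 680, so 0.2Y = 1040 and Y = 5200

Y = 5200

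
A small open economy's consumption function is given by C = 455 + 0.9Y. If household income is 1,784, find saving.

C = 455 + 0.9(1784) = 455 + 1605.6 = 2060.6
S = Y − C = 1784 − 2060.6 = -276.6

S = -276.6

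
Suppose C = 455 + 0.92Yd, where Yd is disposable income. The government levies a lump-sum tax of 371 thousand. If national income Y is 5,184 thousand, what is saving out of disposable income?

S = -69.96

Yd = Y − T = 5184 − 371 = 4813
C = 455 + 0.92(4813) = 455 + 4427.96 = 4882.96
S = Yd − C = 4813 − 4882.96 = -69.96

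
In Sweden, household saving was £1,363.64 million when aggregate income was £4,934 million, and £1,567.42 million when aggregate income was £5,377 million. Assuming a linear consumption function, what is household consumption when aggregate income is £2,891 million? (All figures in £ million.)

MPS = ΔS/ΔY = (1567.42 − 1363.64)/(5377 − 4934) = 203.78/443 = 0.46
MPC = 1 − MPS = 0.54
Autonomous saving = 1363.64 − 0.46(4934) = -906, so a = 906
C = 906 + 0.54(2891) = 906 + 1561.14 = 2467.14

C = 2467.14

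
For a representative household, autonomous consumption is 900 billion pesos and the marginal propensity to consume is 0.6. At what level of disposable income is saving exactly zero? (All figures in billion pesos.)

Y = 2250

At break-even, C = Y: 900 + 0.6Y = Y
0.4Y = 900, so Y = 900/0.4 = 2250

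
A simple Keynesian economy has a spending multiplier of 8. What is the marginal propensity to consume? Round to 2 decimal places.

MPC = 0.88

k = 1/(1 − MPC), so 1 − MPC = 1/k = 1/8 = 0.1250
MPC = 1 − 0.1250 = 0.88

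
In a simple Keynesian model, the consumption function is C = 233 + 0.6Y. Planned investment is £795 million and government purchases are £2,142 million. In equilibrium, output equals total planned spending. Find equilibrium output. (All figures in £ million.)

Y = 7925

Y = C + I + G = 233 + 0.6Y + 795 + 2142
Y − 0.6Y = 3170
0.4Y = 3170, so Y = 3170/0.4 = 7925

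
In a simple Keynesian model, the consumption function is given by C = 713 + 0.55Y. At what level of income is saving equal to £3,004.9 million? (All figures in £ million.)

S = Y − C = -713 + 0.45Y
-713 + 0.45Y = 3004.9, so 0.45Y = 3717.9 and Y = 8262

Y = 8262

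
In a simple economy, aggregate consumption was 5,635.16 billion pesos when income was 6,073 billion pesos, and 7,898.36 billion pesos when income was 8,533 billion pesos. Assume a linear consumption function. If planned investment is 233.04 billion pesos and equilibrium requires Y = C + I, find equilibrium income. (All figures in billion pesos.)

MPC = (7898.36 − 5635.16)/(8533 − 6073) = 2263.2/2460 = 0.92
a = 5635.16 − 0.92(6073) = 48
Equilibrium: Y = 48 + 0.92Y + 233.04
0.08Y = 281.04, so Y = 281.04/0.08 = 3513

Y = 3513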